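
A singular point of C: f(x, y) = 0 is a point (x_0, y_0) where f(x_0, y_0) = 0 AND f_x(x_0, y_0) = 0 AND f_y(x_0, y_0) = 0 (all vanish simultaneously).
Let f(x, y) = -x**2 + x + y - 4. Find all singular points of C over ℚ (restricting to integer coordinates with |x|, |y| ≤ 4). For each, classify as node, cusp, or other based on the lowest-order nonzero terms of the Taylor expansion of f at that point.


No singular points in the scanned grid; C is smooth there.

Compute partial derivatives:
  f_x = 1 - 2*x.
  f_y = 1.
f_y = 1 is a nonzero constant, so f_y never vanishes: no point (x, y) can satisfy f = f_x = f_y = 0. In particular no (x, y) ∈ {−4, ..., 4}² is singular; the curve is smooth.


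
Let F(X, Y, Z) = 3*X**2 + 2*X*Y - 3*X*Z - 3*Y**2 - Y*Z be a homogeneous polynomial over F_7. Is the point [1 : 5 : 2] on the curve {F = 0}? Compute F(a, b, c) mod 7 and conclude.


F(1,5,2) ≡ 6 (mod 7); P is NOT on the curve.

Evaluate F(1, 5, 2) term-by-term (mod 7).
  3*X**2 ↦ 3·1·1·1 = 3
  2*X*Y ↦ 2·1·5·1 = 10
  -3*X*Z ↦ -3·1·1·2 = -6
  -3*Y**2 ↦ -3·1·25·1 = -75
  -Y*Z ↦ -1·1·5·2 = -10
Sum: F(1, 5, 2) = (3) + (10) + (-6) + (-75) + (-10) = -78.
Reducing mod 7: -78 ≡ 6 (mod 7).
Since F(a, b, c) ≡ 6 ≠ 0 (mod 7), P does NOT lie on the curve.


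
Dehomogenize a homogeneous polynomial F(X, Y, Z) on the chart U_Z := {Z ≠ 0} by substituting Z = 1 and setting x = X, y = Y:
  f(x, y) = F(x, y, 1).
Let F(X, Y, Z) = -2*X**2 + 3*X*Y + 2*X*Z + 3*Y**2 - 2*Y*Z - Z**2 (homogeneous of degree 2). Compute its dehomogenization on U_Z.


f(x, y) = -2*x**2 + 3*x*y + 2*x + 3*y**2 - 2*y - 1

On U_Z we set Z = 1. Each monomial c·X^i·Y^j·Z^k in F becomes c·x^i·y^j·1^k = c·x^i·y^j.
Substituting Z = 1: F(X, Y, 1) = -2*x**2 + 3*x*y + 2*x + 3*y**2 - 2*y - 1.
Note: deg(f) ≤ deg(F) = 2; strict inequality happens when F is divisible by Z (lost terms).


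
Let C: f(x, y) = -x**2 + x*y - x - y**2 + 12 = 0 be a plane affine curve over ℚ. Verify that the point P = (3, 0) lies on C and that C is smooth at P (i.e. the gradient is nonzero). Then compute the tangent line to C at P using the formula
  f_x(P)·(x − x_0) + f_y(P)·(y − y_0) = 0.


Tangent line at P: -7*x + 3*y + 21 = 0.

Step 1: f(3, 0) = 0, so P lies on C.
Step 2: partial derivatives
  f_x(x, y) = -2*x + y - 1, f_y(x, y) = x - 2*y.
  f_x(P) = -7, f_y(P) = 3 (gradient nonzero, so P is smooth).
Step 3: tangent line at P: -7·(x − 3) + 3·(y − 0) = 0.
Expanding: -7*x + 3*y + 21 = 0.


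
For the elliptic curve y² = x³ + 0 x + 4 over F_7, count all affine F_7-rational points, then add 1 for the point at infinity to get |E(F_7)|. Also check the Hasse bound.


Affine points = {(0, 2), (0, 5)}; affine count = 2; |E(F_7)| = 3.

Discriminant check: Δ ∝ 4a³ + 27b² = 4·0³ + 27·4² = 4·0 + 27·16 ≡ 5 (mod 7). Nonzero ⇒ E is nonsingular.
For each x ∈ F_7, compute rhs = x³ + 0·x + 4 mod 7, then count y ∈ F_7 with y² ≡ rhs.
  x = 0: rhs = 4, matching y values: 2, 5 (2 points).
  x = 1: rhs = 5, matching y values: none (0 points).
  x = 2: rhs = 5, matching y values: none (0 points).
  x = 3: rhs = 3, matching y values: none (0 points).
  x = 4: rhs = 5, matching y values: none (0 points).
  x = 5: rhs = 3, matching y values: none (0 points).
  x = 6: rhs = 3, matching y values: none (0 points).
Total affine count: 2.
Full point count |E(F_7)| = 2 + 1 = 3.
Hasse bound: |3 − (7+1)| = |-5| = 5 ≤ 2√7 ≈ 5.2915 ✓.


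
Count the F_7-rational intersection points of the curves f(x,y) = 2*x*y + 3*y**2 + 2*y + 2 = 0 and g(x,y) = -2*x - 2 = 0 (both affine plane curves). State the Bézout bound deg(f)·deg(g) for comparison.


Common zeros: {(6, 2), (6, 5)}; count = 2; Bézout bound = 2.

deg(f) = 2, deg(g) = 1, so Bézout bound = 2.
Scan x ∈ F_7. For each x, list the y ∈ F_7 with f(x, y) ≡ 0 and those with g(x, y) ≡ 0 (mod 7); the common zeros in that column are the intersection.
  x = 0: f ≡ 0 at y ∈ {1, 3}; g ≡ 0 at y ∈ ∅; common: ∅.
  x = 1: f ≡ 0 at y ∈ ∅; g ≡ 0 at y ∈ ∅; common: ∅.
  x = 2: f ≡ 0 at y ∈ ∅; g ≡ 0 at y ∈ ∅; common: ∅.
  x = 3: f ≡ 0 at y ∈ ∅; g ≡ 0 at y ∈ ∅; common: ∅.
  x = 4: f ≡ 0 at y ∈ ∅; g ≡ 0 at y ∈ ∅; common: ∅.
  x = 5: f ≡ 0 at y ∈ {4, 6}; g ≡ 0 at y ∈ ∅; common: ∅.
  x = 6: f ≡ 0 at y ∈ {2, 5}; g ≡ 0 at y ∈ {0, 1, 2, 3, 4, 5, 6}; common: {2, 5}.
Collecting: common zeros = {(6, 2), (6, 5)}, so the count is 2.
Comparison with the Bézout bound: 2 ≤ 2 = deg(f)·deg(g), as expected for curves with no common component (the bound is attained).


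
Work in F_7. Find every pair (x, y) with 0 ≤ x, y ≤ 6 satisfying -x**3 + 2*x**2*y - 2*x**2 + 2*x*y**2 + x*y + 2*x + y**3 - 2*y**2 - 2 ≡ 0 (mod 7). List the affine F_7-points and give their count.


Affine F_7-points: {(0, 3), (1, 6), (2, 0), (4, 2), (5, 4), (6, 1)}; count = 6.

For each of the 49 pairs (x, y) ∈ F_7², evaluate f(x, y) mod 7. Record the zeros.
  x = 0: [0↦5, 1↦4, 2↦5, 3↦0, 4↦2, 5↦3, 6↦2]  zeros at y ∈ {3}
  x = 1: [0↦4, 1↦1, 2↦4, 3↦5, 4↦3, 5↦4, 6↦0]  zeros at y ∈ {6}
  x = 2: [0↦0, 1↦6, 2↦1, 3↦5, 4↦3, 5↦1, 6↦5]  zeros at y ∈ {0}
  x = 3: [0↦1, 1↦6, 2↦4, 3↦1, 4↦3, 5↦2, 6↦4]  zeros at y ∈ ∅
  x = 4: [0↦1, 1↦2, 2↦0, 3↦1, 4↦4, 5↦1, 6↦5]  zeros at y ∈ {2}
  x = 5: [0↦1, 1↦2, 2↦4, 3↦6, 4↦0, 5↦6, 6↦2]  zeros at y ∈ {4}
  x = 6: [0↦2, 1↦0, 2↦3, 3↦3, 4↦6, 5↦4, 6↦3]  zeros at y ∈ {1}
Collecting zeros: affine points = {(0, 3), (1, 6), (2, 0), (4, 2), (5, 4), (6, 1)}.
Total count |C(F_7)_aff| = 6.


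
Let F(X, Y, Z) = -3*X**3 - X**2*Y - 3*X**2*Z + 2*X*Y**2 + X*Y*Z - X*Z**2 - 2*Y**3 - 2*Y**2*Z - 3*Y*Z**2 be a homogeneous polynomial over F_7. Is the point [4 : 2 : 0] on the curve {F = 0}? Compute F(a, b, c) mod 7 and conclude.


F(4,2,0) ≡ 2 (mod 7); P is NOT on the curve.

Evaluate F(4, 2, 0) term-by-term (mod 7).
  -3*X**3 ↦ -3·64·1·1 = -192
  -X**2*Y ↦ -1·16·2·1 = -32
  -3*X**2*Z ↦ -3·16·1·0 = 0
  2*X*Y**2 ↦ 2·4·4·1 = 32
  X*Y*Z ↦ 1·4·2·0 = 0
  -X*Z**2 ↦ -1·4·1·0 = 0
  -2*Y**3 ↦ -2·1·8·1 = -16
  -2*Y**2*Z ↦ -2·1·4·0 = 0
  -3*Y*Z**2 ↦ -3·1·2·0 = 0
Sum: F(4, 2, 0) = (-192) + (-32) + (0) + (32) + (0) + (0) + (-16) + (0) + (0) = -208.
Reducing mod 7: -208 ≡ 2 (mod 7).
Since F(a, b, c) ≡ 2 ≠ 0 (mod 7), P does NOT lie on the curve.


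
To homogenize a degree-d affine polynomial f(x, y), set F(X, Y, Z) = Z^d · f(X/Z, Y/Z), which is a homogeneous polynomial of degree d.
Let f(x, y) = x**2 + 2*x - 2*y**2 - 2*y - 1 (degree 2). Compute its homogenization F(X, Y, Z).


F(X, Y, Z) = X**2 + 2*X*Z - 2*Y**2 - 2*Y*Z - Z**2

deg(f) = 2.
Substitute x = X/Z, y = Y/Z into f, then multiply by Z^2.
  monomial 1·x^2·y^0 ↦ 1·X^2·Y^0·Z^0.
  monomial 2·x^1·y^0 ↦ 2·X^1·Y^0·Z^1.
  monomial -2·x^0·y^2 ↦ -2·X^0·Y^2·Z^0.
  monomial -2·x^0·y^1 ↦ -2·X^0·Y^1·Z^1.
  monomial -1·x^0·y^0 ↦ -1·X^0·Y^0·Z^2.
Collecting: F(X, Y, Z) = X**2 + 2*X*Z - 2*Y**2 - 2*Y*Z - Z**2.


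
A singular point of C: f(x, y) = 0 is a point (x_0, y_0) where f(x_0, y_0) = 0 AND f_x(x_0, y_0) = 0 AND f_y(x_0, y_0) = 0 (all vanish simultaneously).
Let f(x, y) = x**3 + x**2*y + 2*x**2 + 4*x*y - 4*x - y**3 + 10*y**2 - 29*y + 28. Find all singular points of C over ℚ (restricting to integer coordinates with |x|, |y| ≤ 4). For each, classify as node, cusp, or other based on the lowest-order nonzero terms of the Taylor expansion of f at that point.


Singular points: {(-2, 3)}; classification: node.

Compute partial derivatives:
  f_x = 3*x**2 + 2*x*y + 4*x + 4*y - 4.
  f_y = x**2 + 4*x - 3*y**2 + 20*y - 29.
Scan x_0 ∈ {−4, ..., 4}. For each x_0, f_y(x_0, y) is a polynomial in y; find its integer roots y ∈ {−4, ..., 4}, then test f_x and f at those candidates.
  x = -4: f_y(-4, y) = -3*y**2 + 20*y - 29; no integer root y with |y| ≤ 4.
  x = -3: f_y(-3, y) = -3*y**2 + 20*y - 32; vanishes at y ∈ {4}. (-3, 4): f_x = 3 ≠ 0.
  x = -2: f_y(-2, y) = -3*y**2 + 20*y - 33; vanishes at y ∈ {3}. (-2, 3): f_x = 0, f = 0 — SINGULAR.
  x = -1: f_y(-1, y) = -3*y**2 + 20*y - 32; vanishes at y ∈ {4}. (-1, 4): f_x = 3 ≠ 0.
  x = 0: f_y(0, y) = -3*y**2 + 20*y - 29; no integer root y with |y| ≤ 4.
  x = 1: f_y(1, y) = -3*y**2 + 20*y - 24; no integer root y with |y| ≤ 4.
  x = 2: f_y(2, y) = -3*y**2 + 20*y - 17; vanishes at y ∈ {1}. (2, 1): f_x = 24 ≠ 0.
  x = 3: f_y(3, y) = -3*y**2 + 20*y - 8; no integer root y with |y| ≤ 4.
  x = 4: f_y(4, y) = -3*y**2 + 20*y + 3; no integer root y with |y| ≤ 4.
Only singular point on the grid: (-2, 3).
Classify: substitute x = -2 + u, y = 3 + v and expand: f = u**3 + u**2*v - u**2 - v**3 + v**2.
No constant or linear terms (consistent with a singular point). Quadratic part: -u**2 + v**2. Cubic part: u**3 + u**2*v - v**3.
The quadratic part v**2 - u**2 = (v − u)(v + u) splits into two distinct linear factors, so there are two distinct tangent lines y − 3 = ±(x − -2) — this is a node (ordinary double point).
Classification: node.


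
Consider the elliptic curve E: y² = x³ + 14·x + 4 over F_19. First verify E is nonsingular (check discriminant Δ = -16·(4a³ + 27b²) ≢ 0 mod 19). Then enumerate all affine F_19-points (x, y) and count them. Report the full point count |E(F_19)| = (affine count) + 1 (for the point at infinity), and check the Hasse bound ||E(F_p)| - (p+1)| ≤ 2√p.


Affine points = {(0, 2), (0, 17), (1, 0), (3, 4), (3, 15), (5, 3), (5, 16), (6, 0), (8, 1), (8, 18), (9, 2), (9, 17), (10, 2), (10, 17), (11, 8), (11, 11), (12, 0), (15, 6), (15, 13), (16, 7), (16, 12), (17, 5), (17, 14)}; affine count = 23; |E(F_19)| = 24.

Discriminant check: Δ ∝ 4a³ + 27b² = 4·14³ + 27·4² = 4·2744 + 27·16 ≡ 8 (mod 19). Nonzero ⇒ E is nonsingular.
For each x ∈ F_19, compute rhs = x³ + 14·x + 4 mod 19, then count y ∈ F_19 with y² ≡ rhs.
  x = 0: rhs = 4, matching y values: 2, 17 (2 points).
  x = 1: rhs = 0, matching y values: 0 (1 points).
  x = 2: rhs = 2, matching y values: none (0 points).
  x = 3: rhs = 16, matching y values: 4, 15 (2 points).
  x = 4: rhs = 10, matching y values: none (0 points).
  x = 5: rhs = 9, matching y values: 3, 16 (2 points).
  x = 6: rhs = 0, matching y values: 0 (1 points).
  x = 7: rhs = 8, matching y values: none (0 points).
  x = 8: rhs = 1, matching y values: 1, 18 (2 points).
  x = 9: rhs = 4, matching y values: 2, 17 (2 points).
  x = 10: rhs = 4, matching y values: 2, 17 (2 points).
  x = 11: rhs = 7, matching y values: 8, 11 (2 points).
  x = 12: rhs = 0, matching y values: 0 (1 points).
  x = 13: rhs = 8, matching y values: none (0 points).
  x = 14: rhs = 18, matching y values: none (0 points).
  x = 15: rhs = 17, matching y values: 6, 13 (2 points).
  x = 16: rhs = 11, matching y values: 7, 12 (2 points).
  x = 17: rhs = 6, matching y values: 5, 14 (2 points).
  x = 18: rhs = 8, matching y values: none (0 points).
Total affine count: 23.
Full point count |E(F_19)| = 23 + 1 = 24.
Hasse bound: |24 − (19+1)| = |4| = 4 ≤ 2√19 ≈ 8.7178 ✓.


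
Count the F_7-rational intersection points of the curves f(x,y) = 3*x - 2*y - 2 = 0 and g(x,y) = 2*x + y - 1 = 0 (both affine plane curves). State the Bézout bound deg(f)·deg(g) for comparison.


Common zeros: ∅; count = 0; Bézout bound = 1.

deg(f) = 1, deg(g) = 1, so Bézout bound = 1.
Scan x ∈ F_7. For each x, list the y ∈ F_7 with f(x, y) ≡ 0 and those with g(x, y) ≡ 0 (mod 7); the common zeros in that column are the intersection.
  x = 0: f ≡ 0 at y ∈ {6}; g ≡ 0 at y ∈ {1}; common: ∅.
  x = 1: f ≡ 0 at y ∈ {4}; g ≡ 0 at y ∈ {6}; common: ∅.
  x = 2: f ≡ 0 at y ∈ {2}; g ≡ 0 at y ∈ {4}; common: ∅.
  x = 3: f ≡ 0 at y ∈ {0}; g ≡ 0 at y ∈ {2}; common: ∅.
  x = 4: f ≡ 0 at y ∈ {5}; g ≡ 0 at y ∈ {0}; common: ∅.
  x = 5: f ≡ 0 at y ∈ {3}; g ≡ 0 at y ∈ {5}; common: ∅.
  x = 6: f ≡ 0 at y ∈ {1}; g ≡ 0 at y ∈ {3}; common: ∅.
Collecting: common zeros = ∅, so the count is 0.
Comparison with the Bézout bound: 0 ≤ 1 = deg(f)·deg(g), as expected for curves with no common component (the affine F_7-count falls short of the bound because intersections may lie at infinity, over extension fields, or carry multiplicity).


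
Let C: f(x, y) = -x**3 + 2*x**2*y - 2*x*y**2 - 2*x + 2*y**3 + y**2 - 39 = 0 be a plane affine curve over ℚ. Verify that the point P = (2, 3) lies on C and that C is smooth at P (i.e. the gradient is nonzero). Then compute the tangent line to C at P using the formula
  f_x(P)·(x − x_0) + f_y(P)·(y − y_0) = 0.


Tangent line at P: -8*x + 44*y - 116 = 0.

Step 1: f(2, 3) = 0, so P lies on C.
Step 2: partial derivatives
  f_x(x, y) = -3*x**2 + 4*x*y - 2*y**2 - 2, f_y(x, y) = 2*x**2 - 4*x*y + 6*y**2 + 2*y.
  f_x(P) = -8, f_y(P) = 44 (gradient nonzero, so P is smooth).
Step 3: tangent line at P: -8·(x − 2) + 44·(y − 3) = 0.
Expanding: -8*x + 44*y - 116 = 0.


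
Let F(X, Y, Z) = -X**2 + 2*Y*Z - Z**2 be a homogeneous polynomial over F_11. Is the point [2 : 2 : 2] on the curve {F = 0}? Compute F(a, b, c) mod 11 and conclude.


F(2,2,2) ≡ 0 (mod 11); P is on the curve.

Evaluate F(2, 2, 2) term-by-term (mod 11).
  -X**2 ↦ -1·4·1·1 = -4
  2*Y*Z ↦ 2·1·2·2 = 8
  -Z**2 ↦ -1·1·1·4 = -4
Sum: F(2, 2, 2) = (-4) + (8) + (-4) = 0.
Reducing mod 11: 0 ≡ 0 (mod 11).
Since F(a, b, c) ≡ 0 (mod 11), P lies on the curve.


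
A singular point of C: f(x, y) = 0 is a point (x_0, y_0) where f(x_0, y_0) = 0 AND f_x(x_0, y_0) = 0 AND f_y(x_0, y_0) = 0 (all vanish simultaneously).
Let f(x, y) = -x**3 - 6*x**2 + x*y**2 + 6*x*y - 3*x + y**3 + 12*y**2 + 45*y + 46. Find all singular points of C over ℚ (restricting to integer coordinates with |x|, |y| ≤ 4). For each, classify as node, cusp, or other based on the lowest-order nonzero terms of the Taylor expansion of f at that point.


Singular points: {(-2, -3)}; classification: cusp.

Compute partial derivatives:
  f_x = -3*x**2 - 12*x + y**2 + 6*y - 3.
  f_y = 2*x*y + 6*x + 3*y**2 + 24*y + 45.
Scan x_0 ∈ {−4, ..., 4}. For each x_0, f_y(x_0, y) is a polynomial in y; find its integer roots y ∈ {−4, ..., 4}, then test f_x and f at those candidates.
  x = -4: f_y(-4, y) = 3*y**2 + 16*y + 21; vanishes at y ∈ {-3}. (-4, -3): f_x = -12 ≠ 0.
  x = -3: f_y(-3, y) = 3*y**2 + 18*y + 27; vanishes at y ∈ {-3}. (-3, -3): f_x = -3 ≠ 0.
  x = -2: f_y(-2, y) = 3*y**2 + 20*y + 33; vanishes at y ∈ {-3}. (-2, -3): f_x = 0, f = 0 — SINGULAR.
  x = -1: f_y(-1, y) = 3*y**2 + 22*y + 39; vanishes at y ∈ {-3}. (-1, -3): f_x = -3 ≠ 0.
  x = 0: f_y(0, y) = 3*y**2 + 24*y + 45; vanishes at y ∈ {-3}. (0, -3): f_x = -12 ≠ 0.
  x = 1: f_y(1, y) = 3*y**2 + 26*y + 51; vanishes at y ∈ {-3}. (1, -3): f_x = -27 ≠ 0.
  x = 2: f_y(2, y) = 3*y**2 + 28*y + 57; vanishes at y ∈ {-3}. (2, -3): f_x = -48 ≠ 0.
  x = 3: f_y(3, y) = 3*y**2 + 30*y + 63; vanishes at y ∈ {-3}. (3, -3): f_x = -75 ≠ 0.
  x = 4: f_y(4, y) = 3*y**2 + 32*y + 69; vanishes at y ∈ {-3}. (4, -3): f_x = -108 ≠ 0.
Only singular point on the grid: (-2, -3).
Classify: substitute x = -2 + u, y = -3 + v and expand: f = -u**3 + u*v**2 + v**3 + v**2.
No constant or linear terms (consistent with a singular point). Quadratic part: v**2. Cubic part: -u**3 + u*v**2 + v**3.
The quadratic part v**2 is a perfect square, so there is a single (double) tangent line v = 0, i.e. y = -3. Restricting the cubic part to that line (v = 0) leaves -u**3 ≠ 0, so f is not divisible by v and the branch is v² ≈ u**3 to lowest order — this is a cusp.
Classification: cusp.


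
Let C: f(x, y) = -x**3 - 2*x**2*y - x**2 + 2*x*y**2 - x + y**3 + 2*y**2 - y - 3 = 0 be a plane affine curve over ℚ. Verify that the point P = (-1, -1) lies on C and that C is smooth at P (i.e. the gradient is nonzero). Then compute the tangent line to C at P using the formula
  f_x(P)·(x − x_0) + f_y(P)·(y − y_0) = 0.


Tangent line at P: -4*x - 4 = 0.

Step 1: f(-1, -1) = 0, so P lies on C.
Step 2: partial derivatives
  f_x(x, y) = -3*x**2 - 4*x*y - 2*x + 2*y**2 - 1, f_y(x, y) = -2*x**2 + 4*x*y + 3*y**2 + 4*y - 1.
  f_x(P) = -4, f_y(P) = 0 (gradient nonzero, so P is smooth).
Step 3: tangent line at P: -4·(x − -1) + 0·(y − -1) = 0.
Expanding: -4*x - 4 = 0.


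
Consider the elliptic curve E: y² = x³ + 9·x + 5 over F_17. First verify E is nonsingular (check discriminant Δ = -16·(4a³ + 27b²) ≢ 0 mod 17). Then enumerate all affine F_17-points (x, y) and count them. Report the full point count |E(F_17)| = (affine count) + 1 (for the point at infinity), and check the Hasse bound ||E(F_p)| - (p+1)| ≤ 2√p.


Affine points = {(1, 7), (1, 10), (3, 5), (3, 12), (9, 4), (9, 13), (14, 6), (14, 11), (15, 8), (15, 9)}; affine count = 10; |E(F_17)| = 11.

Discriminant check: Δ ∝ 4a³ + 27b² = 4·9³ + 27·5² = 4·729 + 27·25 ≡ 4 (mod 17). Nonzero ⇒ E is nonsingular.
For each x ∈ F_17, compute rhs = x³ + 9·x + 5 mod 17, then count y ∈ F_17 with y² ≡ rhs.
  x = 0: rhs = 5, matching y values: none (0 points).
  x = 1: rhs = 15, matching y values: 7, 10 (2 points).
  x = 2: rhs = 14, matching y values: none (0 points).
  x = 3: rhs = 8, matching y values: 5, 12 (2 points).
  x = 4: rhs = 3, matching y values: none (0 points).
  x = 5: rhs = 5, matching y values: none (0 points).
  x = 6: rhs = 3, matching y values: none (0 points).
  x = 7: rhs = 3, matching y values: none (0 points).
  x = 8: rhs = 11, matching y values: none (0 points).
  x = 9: rhs = 16, matching y values: 4, 13 (2 points).
  x = 10: rhs = 7, matching y values: none (0 points).
  x = 11: rhs = 7, matching y values: none (0 points).
  x = 12: rhs = 5, matching y values: none (0 points).
  x = 13: rhs = 7, matching y values: none (0 points).
  x = 14: rhs = 2, matching y values: 6, 11 (2 points).
  x = 15: rhs = 13, matching y values: 8, 9 (2 points).
  x = 16: rhs = 12, matching y values: none (0 points).
Total affine count: 10.
Full point count |E(F_17)| = 10 + 1 = 11.
Hasse bound: |11 − (17+1)| = |-7| = 7 ≤ 2√17 ≈ 8.2462 ✓.


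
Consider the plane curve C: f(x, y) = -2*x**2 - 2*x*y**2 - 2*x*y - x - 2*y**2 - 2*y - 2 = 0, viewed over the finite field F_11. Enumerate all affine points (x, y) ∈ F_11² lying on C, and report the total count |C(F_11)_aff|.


Affine F_11-points: {(2, 4), (2, 6), (5, 4), (5, 6)}; count = 4.

For each of the 121 pairs (x, y) ∈ F_11², evaluate f(x, y) mod 11. Record the zeros.
  x = 0: [0↦9, 1↦5, 2↦8, 3↦7, 4↦2, 5↦4, 6↦2, 7↦7, 8↦8, 9↦5, 10↦9]  zeros at y ∈ ∅
  x = 1: [0↦6, 1↦9, 2↦4, 3↦2, 4↦3, 5↦7, 6↦3, 7↦2, 8↦4, 9↦9, 10↦6]  zeros at y ∈ ∅
  x = 2: [0↦10, 1↦9, 2↦7, 3↦4, 4↦0, 5↦6, 6↦0, 7↦4, 8↦7, 9↦9, 10↦10]  zeros at y ∈ {4, 6}
  x = 3: [0↦10, 1↦5, 2↦6, 3↦2, 4↦4, 5↦1, 6↦4, 7↦2, 8↦6, 9↦5, 10↦10]  zeros at y ∈ ∅
  x = 4: [0↦6, 1↦8, 2↦1, 3↦7, 4↦4, 5↦3, 6↦4, 7↦7, 8↦1, 9↦8, 10↦6]  zeros at y ∈ ∅
  x = 5: [0↦9, 1↦7, 2↦3, 3↦8, 4↦0, 5↦1, 6↦0, 7↦8, 8↦3, 9↦7, 10↦9]  zeros at y ∈ {4, 6}
  x = 6: [0↦8, 1↦2, 2↦1, 3↦5, 4↦3, 5↦6, 6↦3, 7↦5, 8↦1, 9↦2, 10↦8]  zeros at y ∈ ∅
  x = 7: [0↦3, 1↦4, 2↦6, 3↦9, 4↦2, 5↦7, 6↦2, 7↦9, 8↦6, 9↦4, 10↦3]  zeros at y ∈ ∅
  x = 8: [0↦5, 1↦2, 2↦7, 3↦9, 4↦8, 5↦4, 6↦8, 7↦9, 8↦7, 9↦2, 10↦5]  zeros at y ∈ ∅
  x = 9: [0↦3, 1↦7, 2↦4, 3↦5, 4↦10, 5↦8, 6↦10, 7↦5, 8↦4, 9↦7, 10↦3]  zeros at y ∈ ∅
  x = 10: [0↦8, 1↦8, 2↦8, 3↦8, 4↦8, 5↦8, 6↦8, 7↦8, 8↦8, 9↦8, 10↦8]  zeros at y ∈ ∅
Collecting zeros: affine points = {(2, 4), (2, 6), (5, 4), (5, 6)}.
Total count |C(F_11)_aff| = 4.


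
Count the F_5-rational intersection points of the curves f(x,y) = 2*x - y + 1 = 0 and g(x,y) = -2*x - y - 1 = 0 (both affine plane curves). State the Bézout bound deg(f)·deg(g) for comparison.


Common zeros: {(2, 0)}; count = 1; Bézout bound = 1.

deg(f) = 1, deg(g) = 1, so Bézout bound = 1.
Scan x ∈ F_5. For each x, list the y ∈ F_5 with f(x, y) ≡ 0 and those with g(x, y) ≡ 0 (mod 5); the common zeros in that column are the intersection.
  x = 0: f ≡ 0 at y ∈ {1}; g ≡ 0 at y ∈ {4}; common: ∅.
  x = 1: f ≡ 0 at y ∈ {3}; g ≡ 0 at y ∈ {2}; common: ∅.
  x = 2: f ≡ 0 at y ∈ {0}; g ≡ 0 at y ∈ {0}; common: {0}.
  x = 3: f ≡ 0 at y ∈ {2}; g ≡ 0 at y ∈ {3}; common: ∅.
  x = 4: f ≡ 0 at y ∈ {4}; g ≡ 0 at y ∈ {1}; common: ∅.
Collecting: common zeros = {(2, 0)}, so the count is 1.
Comparison with the Bézout bound: 1 ≤ 1 = deg(f)·deg(g), as expected for curves with no common component (the bound is attained).


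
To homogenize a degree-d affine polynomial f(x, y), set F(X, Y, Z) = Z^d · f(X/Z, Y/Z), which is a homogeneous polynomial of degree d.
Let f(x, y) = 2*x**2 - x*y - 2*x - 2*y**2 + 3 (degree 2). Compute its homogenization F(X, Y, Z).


F(X, Y, Z) = 2*X**2 - X*Y - 2*X*Z - 2*Y**2 + 3*Z**2

deg(f) = 2.
Substitute x = X/Z, y = Y/Z into f, then multiply by Z^2.
  monomial 2·x^2·y^0 ↦ 2·X^2·Y^0·Z^0.
  monomial -1·x^1·y^1 ↦ -1·X^1·Y^1·Z^0.
  monomial -2·x^1·y^0 ↦ -2·X^1·Y^0·Z^1.
  monomial -2·x^0·y^2 ↦ -2·X^0·Y^2·Z^0.
  monomial 3·x^0·y^0 ↦ 3·X^0·Y^0·Z^2.
Collecting: F(X, Y, Z) = 2*X**2 - X*Y - 2*X*Z - 2*Y**2 + 3*Z**2.


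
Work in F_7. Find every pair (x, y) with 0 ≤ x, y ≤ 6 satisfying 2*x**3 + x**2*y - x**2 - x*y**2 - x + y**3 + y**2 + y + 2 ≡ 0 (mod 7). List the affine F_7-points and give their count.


Affine F_7-points: {(1, 2), (1, 3), (4, 2), (4, 3), (4, 5), (5, 1), (5, 2), (6, 0)}; count = 8.

For each of the 49 pairs (x, y) ∈ F_7², evaluate f(x, y) mod 7. Record the zeros.
  x = 0: [0↦2, 1↦5, 2↦2, 3↦6, 4↦2, 5↦3, 6↦1]  zeros at y ∈ ∅
  x = 1: [0↦2, 1↦5, 2↦0, 3↦0, 4↦4, 5↦4, 6↦6]  zeros at y ∈ {2, 3}
  x = 2: [0↦5, 1↦3, 2↦5, 3↦3, 4↦3, 5↦4, 6↦5]  zeros at y ∈ ∅
  x = 3: [0↦2, 1↦4, 2↦1, 3↦6, 4↦4, 5↦1, 6↦3]  zeros at y ∈ ∅
  x = 4: [0↦5, 1↦6, 2↦0, 3↦0, 4↦5, 5↦0, 6↦5]  zeros at y ∈ {2, 3, 5}
  x = 5: [0↦5, 1↦0, 2↦0, 3↦4, 4↦4, 5↦6, 6↦2]  zeros at y ∈ {1, 2}
  x = 6: [0↦0, 1↦5, 2↦6, 3↦2, 4↦6, 5↦3, 6↦6]  zeros at y ∈ {0}
Collecting zeros: affine points = {(1, 2), (1, 3), (4, 2), (4, 3), (4, 5), (5, 1), (5, 2), (6, 0)}.
Total count |C(F_7)_aff| = 8.


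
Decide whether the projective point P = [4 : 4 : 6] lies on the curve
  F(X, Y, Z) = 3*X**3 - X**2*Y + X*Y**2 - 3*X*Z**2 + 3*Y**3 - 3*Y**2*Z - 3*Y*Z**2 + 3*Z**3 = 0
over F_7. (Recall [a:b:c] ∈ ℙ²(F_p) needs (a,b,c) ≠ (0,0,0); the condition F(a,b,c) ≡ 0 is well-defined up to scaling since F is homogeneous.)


F(4,4,6) ≡ 6 (mod 7); P is NOT on the curve.

Evaluate F(4, 4, 6) term-by-term (mod 7).
  3*X**3 ↦ 3·64·1·1 = 192
  -X**2*Y ↦ -1·16·4·1 = -64
  X*Y**2 ↦ 1·4·16·1 = 64
  -3*X*Z**2 ↦ -3·4·1·36 = -432
  3*Y**3 ↦ 3·1·64·1 = 192
  -3*Y**2*Z ↦ -3·1·16·6 = -288
  -3*Y*Z**2 ↦ -3·1·4·36 = -432
  3*Z**3 ↦ 3·1·1·216 = 648
Sum: F(4, 4, 6) = (192) + (-64) + (64) + (-432) + (192) + (-288) + (-432) + (648) = -120.
Reducing mod 7: -120 ≡ 6 (mod 7).
Since F(a, b, c) ≡ 6 ≠ 0 (mod 7), P does NOT lie on the curve.


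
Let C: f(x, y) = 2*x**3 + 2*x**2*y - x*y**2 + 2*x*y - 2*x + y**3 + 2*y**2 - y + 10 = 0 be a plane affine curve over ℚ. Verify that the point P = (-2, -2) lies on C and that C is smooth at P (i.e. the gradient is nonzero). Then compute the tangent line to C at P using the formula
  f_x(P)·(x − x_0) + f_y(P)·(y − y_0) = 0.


Tangent line at P: 30*x - y + 58 = 0.

Step 1: f(-2, -2) = 0, so P lies on C.
Step 2: partial derivatives
  f_x(x, y) = 6*x**2 + 4*x*y - y**2 + 2*y - 2, f_y(x, y) = 2*x**2 - 2*x*y + 2*x + 3*y**2 + 4*y - 1.
  f_x(P) = 30, f_y(P) = -1 (gradient nonzero, so P is smooth).
Step 3: tangent line at P: 30·(x − -2) + -1·(y − -2) = 0.
Expanding: 30*x - y + 58 = 0.


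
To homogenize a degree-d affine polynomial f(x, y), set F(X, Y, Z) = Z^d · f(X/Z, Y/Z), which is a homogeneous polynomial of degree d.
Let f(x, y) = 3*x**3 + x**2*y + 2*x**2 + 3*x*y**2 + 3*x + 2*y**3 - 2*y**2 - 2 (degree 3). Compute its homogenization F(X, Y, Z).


F(X, Y, Z) = 3*X**3 + X**2*Y + 2*X**2*Z + 3*X*Y**2 + 3*X*Z**2 + 2*Y**3 - 2*Y**2*Z - 2*Z**3

deg(f) = 3.
Substitute x = X/Z, y = Y/Z into f, then multiply by Z^3.
  monomial 3·x^3·y^0 ↦ 3·X^3·Y^0·Z^0.
  monomial 1·x^2·y^1 ↦ 1·X^2·Y^1·Z^0.
  monomial 2·x^2·y^0 ↦ 2·X^2·Y^0·Z^1.
  monomial 3·x^1·y^2 ↦ 3·X^1·Y^2·Z^0.
  monomial 3·x^1·y^0 ↦ 3·X^1·Y^0·Z^2.
  monomial 2·x^0·y^3 ↦ 2·X^0·Y^3·Z^0.
  monomial -2·x^0·y^2 ↦ -2·X^0·Y^2·Z^1.
  monomial -2·x^0·y^0 ↦ -2·X^0·Y^0·Z^3.
Collecting: F(X, Y, Z) = 3*X**3 + X**2*Y + 2*X**2*Z + 3*X*Y**2 + 3*X*Z**2 + 2*Y**3 - 2*Y**2*Z - 2*Z**3.


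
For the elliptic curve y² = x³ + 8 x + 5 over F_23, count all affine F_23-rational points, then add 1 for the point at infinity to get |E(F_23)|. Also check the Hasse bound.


Affine points = {(2, 11), (2, 12), (4, 3), (4, 20), (5, 3), (5, 20), (6, 4), (6, 19), (7, 6), (7, 17), (8, 11), (8, 12), (9, 1), (9, 22), (10, 2), (10, 21), (12, 9), (12, 14), (13, 11), (13, 12), (14, 3), (14, 20), (15, 2), (15, 21), (18, 1), (18, 22), (19, 1), (19, 22), (20, 0), (21, 2), (21, 21)}; affine count = 31; |E(F_23)| = 32.

Discriminant check: Δ ∝ 4a³ + 27b² = 4·8³ + 27·5² = 4·512 + 27·25 ≡ 9 (mod 23). Nonzero ⇒ E is nonsingular.
For each x ∈ F_23, compute rhs = x³ + 8·x + 5 mod 23, then count y ∈ F_23 with y² ≡ rhs.
  x = 0: rhs = 5, matching y values: none (0 points).
  x = 1: rhs = 14, matching y values: none (0 points).
  x = 2: rhs = 6, matching y values: 11, 12 (2 points).
  x = 3: rhs = 10, matching y values: none (0 points).
  x = 4: rhs = 9, matching y values: 3, 20 (2 points).
  x = 5: rhs = 9, matching y values: 3, 20 (2 points).
  x = 6: rhs = 16, matching y values: 4, 19 (2 points).
  x = 7: rhs = 13, matching y values: 6, 17 (2 points).
  x = 8: rhs = 6, matching y values: 11, 12 (2 points).
  x = 9: rhs = 1, matching y values: 1, 22 (2 points).
  x = 10: rhs = 4, matching y values: 2, 21 (2 points).
  x = 11: rhs = 21, matching y values: none (0 points).
  x = 12: rhs = 12, matching y values: 9, 14 (2 points).
  x = 13: rhs = 6, matching y values: 11, 12 (2 points).
  x = 14: rhs = 9, matching y values: 3, 20 (2 points).
  x = 15: rhs = 4, matching y values: 2, 21 (2 points).
  x = 16: rhs = 20, matching y values: none (0 points).
  x = 17: rhs = 17, matching y values: none (0 points).
  x = 18: rhs = 1, matching y values: 1, 22 (2 points).
  x = 19: rhs = 1, matching y values: 1, 22 (2 points).
  x = 20: rhs = 0, matching y values: 0 (1 points).
  x = 21: rhs = 4, matching y values: 2, 21 (2 points).
  x = 22: rhs = 19, matching y values: none (0 points).
Total affine count: 31.
Full point count |E(F_23)| = 31 + 1 = 32.
Hasse bound: |32 − (23+1)| = |8| = 8 ≤ 2√23 ≈ 9.5917 ✓.


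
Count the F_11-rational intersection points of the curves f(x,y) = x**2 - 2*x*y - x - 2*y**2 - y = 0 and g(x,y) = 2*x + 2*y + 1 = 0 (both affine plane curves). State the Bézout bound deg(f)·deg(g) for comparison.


Common zeros: {(0, 5), (1, 4)}; count = 2; Bézout bound = 2.

deg(f) = 2, deg(g) = 1, so Bézout bound = 2.
Scan x ∈ F_11. For each x, list the y ∈ F_11 with f(x, y) ≡ 0 and those with g(x, y) ≡ 0 (mod 11); the common zeros in that column are the intersection.
  x = 0: f ≡ 0 at y ∈ {0, 5}; g ≡ 0 at y ∈ {5}; common: {5}.
  x = 1: f ≡ 0 at y ∈ {0, 4}; g ≡ 0 at y ∈ {4}; common: {4}.
  x = 2: f ≡ 0 at y ∈ ∅; g ≡ 0 at y ∈ {3}; common: ∅.
  x = 3: f ≡ 0 at y ∈ {3, 10}; g ≡ 0 at y ∈ {2}; common: ∅.
  x = 4: f ≡ 0 at y ∈ {3, 9}; g ≡ 0 at y ∈ {1}; common: ∅.
  x = 5: f ≡ 0 at y ∈ ∅; g ≡ 0 at y ∈ {0}; common: ∅.
  x = 6: f ≡ 0 at y ∈ ∅; g ≡ 0 at y ∈ {10}; common: ∅.
  x = 7: f ≡ 0 at y ∈ {10}; g ≡ 0 at y ∈ {9}; common: ∅.
  x = 8: f ≡ 0 at y ∈ {4}; g ≡ 0 at y ∈ {8}; common: ∅.
  x = 9: f ≡ 0 at y ∈ ∅; g ≡ 0 at y ∈ {7}; common: ∅.
  x = 10: f ≡ 0 at y ∈ ∅; g ≡ 0 at y ∈ {6}; common: ∅.
Collecting: common zeros = {(0, 5), (1, 4)}, so the count is 2.
Comparison with the Bézout bound: 2 ≤ 2 = deg(f)·deg(g), as expected for curves with no common component (the bound is attained).


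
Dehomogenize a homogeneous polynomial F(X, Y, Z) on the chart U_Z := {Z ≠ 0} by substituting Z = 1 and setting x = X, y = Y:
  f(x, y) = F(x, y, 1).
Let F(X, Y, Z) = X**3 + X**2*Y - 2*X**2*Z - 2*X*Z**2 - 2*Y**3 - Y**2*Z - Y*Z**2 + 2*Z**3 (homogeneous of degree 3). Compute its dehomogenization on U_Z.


f(x, y) = x**3 + x**2*y - 2*x**2 - 2*x - 2*y**3 - y**2 - y + 2

On U_Z we set Z = 1. Each monomial c·X^i·Y^j·Z^k in F becomes c·x^i·y^j·1^k = c·x^i·y^j.
Substituting Z = 1: F(X, Y, 1) = x**3 + x**2*y - 2*x**2 - 2*x - 2*y**3 - y**2 - y + 2.
Note: deg(f) ≤ deg(F) = 3; strict inequality happens when F is divisible by Z (lost terms).


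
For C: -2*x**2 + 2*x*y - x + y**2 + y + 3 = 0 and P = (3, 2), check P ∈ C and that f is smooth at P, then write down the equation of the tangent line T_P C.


Tangent line at P: -9*x + 11*y + 5 = 0.

Step 1: f(3, 2) = 0, so P lies on C.
Step 2: partial derivatives
  f_x(x, y) = -4*x + 2*y - 1, f_y(x, y) = 2*x + 2*y + 1.
  f_x(P) = -9, f_y(P) = 11 (gradient nonzero, so P is smooth).
Step 3: tangent line at P: -9·(x − 3) + 11·(y − 2) = 0.
Expanding: -9*x + 11*y + 5 = 0.


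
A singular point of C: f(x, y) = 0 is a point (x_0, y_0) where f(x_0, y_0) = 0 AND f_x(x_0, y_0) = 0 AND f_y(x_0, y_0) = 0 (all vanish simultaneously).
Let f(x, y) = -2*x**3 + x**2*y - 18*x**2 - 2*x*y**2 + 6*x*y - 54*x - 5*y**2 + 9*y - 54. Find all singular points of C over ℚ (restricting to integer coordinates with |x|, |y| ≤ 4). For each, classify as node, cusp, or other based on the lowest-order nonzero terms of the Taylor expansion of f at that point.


Singular points: {(-3, 0)}; classification: cusp.

Compute partial derivatives:
  f_x = -6*x**2 + 2*x*y - 36*x - 2*y**2 + 6*y - 54.
  f_y = x**2 - 4*x*y + 6*x - 10*y + 9.
Scan x_0 ∈ {−4, ..., 4}. For each x_0, f_y(x_0, y) is a polynomial in y; find its integer roots y ∈ {−4, ..., 4}, then test f_x and f at those candidates.
  x = -4: f_y(-4, y) = 6*y + 1; no integer root y with |y| ≤ 4.
  x = -3: f_y(-3, y) = 2*y; vanishes at y ∈ {0}. (-3, 0): f_x = 0, f = 0 — SINGULAR.
  x = -2: f_y(-2, y) = 1 - 2*y; no integer root y with |y| ≤ 4.
  x = -1: f_y(-1, y) = 4 - 6*y; no integer root y with |y| ≤ 4.
  x = 0: f_y(0, y) = 9 - 10*y; no integer root y with |y| ≤ 4.
  x = 1: f_y(1, y) = 16 - 14*y; no integer root y with |y| ≤ 4.
  x = 2: f_y(2, y) = 25 - 18*y; no integer root y with |y| ≤ 4.
  x = 3: f_y(3, y) = 36 - 22*y; no integer root y with |y| ≤ 4.
  x = 4: f_y(4, y) = 49 - 26*y; no integer root y with |y| ≤ 4.
Only singular point on the grid: (-3, 0).
Classify: substitute x = -3 + u, y = 0 + v and expand: f = -2*u**3 + u**2*v - 2*u*v**2 + v**2.
No constant or linear terms (consistent with a singular point). Quadratic part: v**2. Cubic part: -2*u**3 + u**2*v - 2*u*v**2.
The quadratic part v**2 is a perfect square, so there is a single (double) tangent line v = 0, i.e. y = 0. Restricting the cubic part to that line (v = 0) leaves -2*u**3 ≠ 0, so f is not divisible by v and the branch is v² ≈ 2*u**3 to lowest order — this is a cusp.
Classification: cusp.


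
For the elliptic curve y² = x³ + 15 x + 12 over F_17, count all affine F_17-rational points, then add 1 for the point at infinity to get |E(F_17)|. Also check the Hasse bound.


Affine points = {(2, 4), (2, 13), (3, 4), (3, 13), (4, 0), (5, 5), (5, 12), (7, 1), (7, 16), (8, 7), (8, 10), (9, 3), (9, 14), (12, 4), (12, 13), (14, 5), (14, 12), (15, 5), (15, 12), (16, 8), (16, 9)}; affine count = 21; |E(F_17)| = 22.

Discriminant check: Δ ∝ 4a³ + 27b² = 4·15³ + 27·12² = 4·3375 + 27·144 ≡ 14 (mod 17). Nonzero ⇒ E is nonsingular.
For each x ∈ F_17, compute rhs = x³ + 15·x + 12 mod 17, then count y ∈ F_17 with y² ≡ rhs.
  x = 0: rhs = 12, matching y values: none (0 points).
  x = 1: rhs = 11, matching y values: none (0 points).
  x = 2: rhs = 16, matching y values: 4, 13 (2 points).
  x = 3: rhs = 16, matching y values: 4, 13 (2 points).
  x = 4: rhs = 0, matching y values: 0 (1 points).
  x = 5: rhs = 8, matching y values: 5, 12 (2 points).
  x = 6: rhs = 12, matching y values: none (0 points).
  x = 7: rhs = 1, matching y values: 1, 16 (2 points).
  x = 8: rhs = 15, matching y values: 7, 10 (2 points).
  x = 9: rhs = 9, matching y values: 3, 14 (2 points).
  x = 10: rhs = 6, matching y values: none (0 points).
  x = 11: rhs = 12, matching y values: none (0 points).
  x = 12: rhs = 16, matching y values: 4, 13 (2 points).
  x = 13: rhs = 7, matching y values: none (0 points).
  x = 14: rhs = 8, matching y values: 5, 12 (2 points).
  x = 15: rhs = 8, matching y values: 5, 12 (2 points).
  x = 16: rhs = 13, matching y values: 8, 9 (2 points).
Total affine count: 21.
Full point count |E(F_17)| = 21 + 1 = 22.
Hasse bound: |22 − (17+1)| = |4| = 4 ≤ 2√17 ≈ 8.2462 ✓.


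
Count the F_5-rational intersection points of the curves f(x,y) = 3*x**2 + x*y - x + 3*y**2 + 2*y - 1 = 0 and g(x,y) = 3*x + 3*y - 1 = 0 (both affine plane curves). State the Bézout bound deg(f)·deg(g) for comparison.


Common zeros: {(0, 2)}; count = 1; Bézout bound = 2.

deg(f) = 2, deg(g) = 1, so Bézout bound = 2.
Scan x ∈ F_5. For each x, list the y ∈ F_5 with f(x, y) ≡ 0 and those with g(x, y) ≡ 0 (mod 5); the common zeros in that column are the intersection.
  x = 0: f ≡ 0 at y ∈ {2, 4}; g ≡ 0 at y ∈ {2}; common: {2}.
  x = 1: f ≡ 0 at y ∈ ∅; g ≡ 0 at y ∈ {1}; common: ∅.
  x = 2: f ≡ 0 at y ∈ ∅; g ≡ 0 at y ∈ {0}; common: ∅.
  x = 3: f ≡ 0 at y ∈ {2, 3}; g ≡ 0 at y ∈ {4}; common: ∅.
  x = 4: f ≡ 0 at y ∈ {4}; g ≡ 0 at y ∈ {3}; common: ∅.
Collecting: common zeros = {(0, 2)}, so the count is 1.
Comparison with the Bézout bound: 1 ≤ 2 = deg(f)·deg(g), as expected for curves with no common component (the affine F_5-count falls short of the bound because intersections may lie at infinity, over extension fields, or carry multiplicity).


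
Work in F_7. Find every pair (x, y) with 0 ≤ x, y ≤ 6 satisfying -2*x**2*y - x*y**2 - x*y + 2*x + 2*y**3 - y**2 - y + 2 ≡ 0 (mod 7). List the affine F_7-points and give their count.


Affine F_7-points: {(0, 6), (1, 1), (1, 3), (1, 4), (2, 3), (2, 4), (2, 5), (5, 5), (6, 0), (6, 1), (6, 6)}; count = 11.

For each of the 49 pairs (x, y) ∈ F_7², evaluate f(x, y) mod 7. Record the zeros.
  x = 0: [0↦2, 1↦2, 2↦5, 3↦2, 4↦5, 5↦5, 6↦0]  zeros at y ∈ {6}
  x = 1: [0↦4, 1↦0, 2↦4, 3↦0, 4↦0, 5↦2, 6↦4]  zeros at y ∈ {1, 3, 4}
  x = 2: [0↦6, 1↦1, 2↦2, 3↦0, 4↦0, 5↦0, 6↦5]  zeros at y ∈ {3, 4, 5}
  x = 3: [0↦1, 1↦5, 2↦6, 3↦2, 4↦5, 5↦6, 6↦3]  zeros at y ∈ ∅
  x = 4: [0↦3, 1↦5, 2↦2, 3↦6, 4↦1, 5↦6, 6↦5]  zeros at y ∈ ∅
  x = 5: [0↦5, 1↦1, 2↦4, 3↦5, 4↦2, 5↦0, 6↦4]  zeros at y ∈ {5}
  x = 6: [0↦0, 1↦0, 2↦5, 3↦6, 4↦1, 5↦2, 6↦0]  zeros at y ∈ {0, 1, 6}
Collecting zeros: affine points = {(0, 6), (1, 1), (1, 3), (1, 4), (2, 3), (2, 4), (2, 5), (5, 5), (6, 0), (6, 1), (6, 6)}.
Total count |C(F_7)_aff| = 11.


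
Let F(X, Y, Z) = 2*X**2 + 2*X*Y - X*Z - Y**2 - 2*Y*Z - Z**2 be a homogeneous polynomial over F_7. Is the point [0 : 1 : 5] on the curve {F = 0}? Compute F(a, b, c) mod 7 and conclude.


F(0,1,5) ≡ 6 (mod 7); P is NOT on the curve.

Evaluate F(0, 1, 5) term-by-term (mod 7).
  2*X**2 ↦ 2·0·1·1 = 0
  2*X*Y ↦ 2·0·1·1 = 0
  -X*Z ↦ -1·0·1·5 = 0
  -Y**2 ↦ -1·1·1·1 = -1
  -2*Y*Z ↦ -2·1·1·5 = -10
  -Z**2 ↦ -1·1·1·25 = -25
Sum: F(0, 1, 5) = (0) + (0) + (0) + (-1) + (-10) + (-25) = -36.
Reducing mod 7: -36 ≡ 6 (mod 7).
Since F(a, b, c) ≡ 6 ≠ 0 (mod 7), P does NOT lie on the curve.


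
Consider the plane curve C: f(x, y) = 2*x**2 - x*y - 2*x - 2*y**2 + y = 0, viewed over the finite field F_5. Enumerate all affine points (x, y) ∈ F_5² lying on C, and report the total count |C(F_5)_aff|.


Affine F_5-points: {(0, 0), (0, 3), (1, 0), (3, 2), (4, 2), (4, 4)}; count = 6.

For each of the 25 pairs (x, y) ∈ F_5², evaluate f(x, y) mod 5. Record the zeros.
  x = 0: [0↦0, 1↦4, 2↦4, 3↦0, 4↦2]  zeros at y ∈ {0, 3}
  x = 1: [0↦0, 1↦3, 2↦2, 3↦2, 4↦3]  zeros at y ∈ {0}
  x = 2: [0↦4, 1↦1, 2↦4, 3↦3, 4↦3]  zeros at y ∈ ∅
  x = 3: [0↦2, 1↦3, 2↦0, 3↦3, 4↦2]  zeros at y ∈ {2}
  x = 4: [0↦4, 1↦4, 2↦0, 3↦2, 4↦0]  zeros at y ∈ {2, 4}
Collecting zeros: affine points = {(0, 0), (0, 3), (1, 0), (3, 2), (4, 2), (4, 4)}.
Total count |C(F_5)_aff| = 6.


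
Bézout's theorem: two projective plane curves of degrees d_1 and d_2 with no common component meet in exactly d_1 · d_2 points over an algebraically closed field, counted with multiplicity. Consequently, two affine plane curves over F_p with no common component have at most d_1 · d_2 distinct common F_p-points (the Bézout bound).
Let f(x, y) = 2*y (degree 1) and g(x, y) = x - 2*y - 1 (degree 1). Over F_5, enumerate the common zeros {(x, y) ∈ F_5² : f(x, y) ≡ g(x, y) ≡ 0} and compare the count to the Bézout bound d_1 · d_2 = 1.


Common zeros: {(1, 0)}; count = 1; Bézout bound = 1.

deg(f) = 1, deg(g) = 1, so Bézout bound = 1.
Scan x ∈ F_5. For each x, list the y ∈ F_5 with f(x, y) ≡ 0 and those with g(x, y) ≡ 0 (mod 5); the common zeros in that column are the intersection.
  x = 0: f ≡ 0 at y ∈ {0}; g ≡ 0 at y ∈ {2}; common: ∅.
  x = 1: f ≡ 0 at y ∈ {0}; g ≡ 0 at y ∈ {0}; common: {0}.
  x = 2: f ≡ 0 at y ∈ {0}; g ≡ 0 at y ∈ {3}; common: ∅.
  x = 3: f ≡ 0 at y ∈ {0}; g ≡ 0 at y ∈ {1}; common: ∅.
  x = 4: f ≡ 0 at y ∈ {0}; g ≡ 0 at y ∈ {4}; common: ∅.
Collecting: common zeros = {(1, 0)}, so the count is 1.
Comparison with the Bézout bound: 1 ≤ 1 = deg(f)·deg(g), as expected for curves with no common component (the bound is attained).


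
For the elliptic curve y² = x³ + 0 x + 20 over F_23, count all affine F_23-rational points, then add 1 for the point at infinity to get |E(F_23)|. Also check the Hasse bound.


Affine points = {(3, 1), (3, 22), (6, 11), (6, 12), (7, 8), (7, 15), (8, 7), (8, 16), (9, 6), (9, 17), (10, 10), (10, 13), (12, 0), (13, 3), (13, 20), (14, 2), (14, 21), (19, 5), (19, 18), (20, 4), (20, 19), (21, 9), (21, 14)}; affine count = 23; |E(F_23)| = 24.

Discriminant check: Δ ∝ 4a³ + 27b² = 4·0³ + 27·20² = 4·0 + 27·400 ≡ 13 (mod 23). Nonzero ⇒ E is nonsingular.
For each x ∈ F_23, compute rhs = x³ + 0·x + 20 mod 23, then count y ∈ F_23 with y² ≡ rhs.
  x = 0: rhs = 20, matching y values: none (0 points).
  x = 1: rhs = 21, matching y values: none (0 points).
  x = 2: rhs = 5, matching y values: none (0 points).
  x = 3: rhs = 1, matching y values: 1, 22 (2 points).
  x = 4: rhs = 15, matching y values: none (0 points).
  x = 5: rhs = 7, matching y values: none (0 points).
  x = 6: rhs = 6, matching y values: 11, 12 (2 points).
  x = 7: rhs = 18, matching y values: 8, 15 (2 points).
  x = 8: rhs = 3, matching y values: 7, 16 (2 points).
  x = 9: rhs = 13, matching y values: 6, 17 (2 points).
  x = 10: rhs = 8, matching y values: 10, 13 (2 points).
  x = 11: rhs = 17, matching y values: none (0 points).
  x = 12: rhs = 0, matching y values: 0 (1 points).
  x = 13: rhs = 9, matching y values: 3, 20 (2 points).
  x = 14: rhs = 4, matching y values: 2, 21 (2 points).
  x = 15: rhs = 14, matching y values: none (0 points).
  x = 16: rhs = 22, matching y values: none (0 points).
  x = 17: rhs = 11, matching y values: none (0 points).
  x = 18: rhs = 10, matching y values: none (0 points).
  x = 19: rhs = 2, matching y values: 5, 18 (2 points).
  x = 20: rhs = 16, matching y values: 4, 19 (2 points).
  x = 21: rhs = 12, matching y values: 9, 14 (2 points).
  x = 22: rhs = 19, matching y values: none (0 points).
Total affine count: 23.
Full point count |E(F_23)| = 23 + 1 = 24.
Hasse bound: |24 − (23+1)| = |0| = 0 ≤ 2√23 ≈ 9.5917 ✓.
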